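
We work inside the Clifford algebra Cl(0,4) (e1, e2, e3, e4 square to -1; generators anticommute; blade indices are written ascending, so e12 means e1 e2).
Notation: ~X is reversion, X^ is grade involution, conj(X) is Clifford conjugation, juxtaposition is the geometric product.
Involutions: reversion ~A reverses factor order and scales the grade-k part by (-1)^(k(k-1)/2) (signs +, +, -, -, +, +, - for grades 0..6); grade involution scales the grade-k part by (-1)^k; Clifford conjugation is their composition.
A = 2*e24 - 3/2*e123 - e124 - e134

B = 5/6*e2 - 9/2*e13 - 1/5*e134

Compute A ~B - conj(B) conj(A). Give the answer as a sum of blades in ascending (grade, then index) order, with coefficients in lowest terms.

first term: -1/5 - 27/4*e2 + 37/6*e4 - 5/4*e13 - 5/6*e14 + 1/5*e23 - 3/10*e24 + 2/5*e123 - 9/2*e234 - 59/6*e1234
second term: 1/5 - 27/4*e2 + 17/6*e4 + 5/4*e13 + 5/6*e14 + 1/5*e23 - 3/10*e24 - 2/5*e123 + 9/2*e234 + 49/6*e1234
Answer: -2/5 + 10/3*e4 - 5/2*e13 - 5/3*e14 + 4/5*e123 - 9*e234 - 18*e1234


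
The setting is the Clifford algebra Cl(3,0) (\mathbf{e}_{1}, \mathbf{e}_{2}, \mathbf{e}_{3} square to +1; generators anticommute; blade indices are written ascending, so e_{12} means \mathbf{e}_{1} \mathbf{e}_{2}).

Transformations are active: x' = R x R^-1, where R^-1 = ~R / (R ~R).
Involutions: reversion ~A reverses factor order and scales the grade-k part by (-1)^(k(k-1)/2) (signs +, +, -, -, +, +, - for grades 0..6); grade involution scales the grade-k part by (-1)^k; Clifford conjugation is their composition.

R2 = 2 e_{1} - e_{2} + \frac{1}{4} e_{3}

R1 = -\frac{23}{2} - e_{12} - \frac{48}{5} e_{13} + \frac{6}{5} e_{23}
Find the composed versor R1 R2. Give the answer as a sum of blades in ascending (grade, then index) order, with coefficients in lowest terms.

Distribute over the terms of R2 (each basis-blade product reordered to ascending indices, repeated generators contracted through their squares):
R1 (2 e_{1}) = -23 e_{1} + 2 e_{2} + \frac{96}{5} e_{3} + \frac{12}{5} e_{123}
R1 (-e_{2}) = e_{1} + \frac{23}{2} e_{2} + \frac{6}{5} e_{3} - \frac{48}{5} e_{123}
R1 (\frac{1}{4} e_{3}) = -\frac{12}{5} e_{1} + \frac{3}{10} e_{2} - \frac{23}{8} e_{3} - \frac{1}{4} e_{123}
Summing the partial products and collecting blades:
Answer: -\frac{122}{5} e_{1} + \frac{69}{5} e_{2} + \frac{701}{40} e_{3} - \frac{149}{20} e_{123}


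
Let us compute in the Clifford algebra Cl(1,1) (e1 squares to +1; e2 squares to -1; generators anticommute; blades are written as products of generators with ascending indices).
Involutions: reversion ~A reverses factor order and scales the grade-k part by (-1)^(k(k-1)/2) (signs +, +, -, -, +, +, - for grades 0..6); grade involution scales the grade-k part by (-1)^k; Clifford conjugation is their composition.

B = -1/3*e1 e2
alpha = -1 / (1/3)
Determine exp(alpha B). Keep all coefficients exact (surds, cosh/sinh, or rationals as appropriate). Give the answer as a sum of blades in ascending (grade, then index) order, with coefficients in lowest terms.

B^2 = (-1/3)^2*(e1 e2)^2 = 1/9*(+1) = 1/9 (a basis 2-blade squares to minus the product of its generators' squares).
B^2 = 1/9 — since the square is positive, the closed form is hyperbolic: l = 1/3, alpha*l = -1, so exp(alpha B) = cosh(-1) + (sinh(-1)/(1/3))*B = cosh(1) + (-3*sinh(1))*B.
Answer: cosh(1) + sinh(1)*e1 e2


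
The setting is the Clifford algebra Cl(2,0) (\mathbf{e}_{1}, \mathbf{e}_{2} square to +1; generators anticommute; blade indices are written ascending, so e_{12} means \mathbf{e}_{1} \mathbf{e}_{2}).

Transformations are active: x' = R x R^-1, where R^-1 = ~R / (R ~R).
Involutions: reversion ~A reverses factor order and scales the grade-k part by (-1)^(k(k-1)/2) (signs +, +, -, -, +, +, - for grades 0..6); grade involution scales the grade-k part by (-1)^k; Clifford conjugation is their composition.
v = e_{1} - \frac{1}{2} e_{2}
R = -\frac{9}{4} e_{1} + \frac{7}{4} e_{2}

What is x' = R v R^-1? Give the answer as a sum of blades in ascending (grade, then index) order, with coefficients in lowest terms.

~R = -\frac{9}{4} e_{1} + \frac{7}{4} e_{2}, and R ~R = \frac{65}{8}, so R^-1 = ~R / (\frac{65}{8}).
R v = -\frac{25}{8} - \frac{5}{8} e_{12}
Answer: \frac{19}{26} e_{1} - \frac{11}{13} e_{2}


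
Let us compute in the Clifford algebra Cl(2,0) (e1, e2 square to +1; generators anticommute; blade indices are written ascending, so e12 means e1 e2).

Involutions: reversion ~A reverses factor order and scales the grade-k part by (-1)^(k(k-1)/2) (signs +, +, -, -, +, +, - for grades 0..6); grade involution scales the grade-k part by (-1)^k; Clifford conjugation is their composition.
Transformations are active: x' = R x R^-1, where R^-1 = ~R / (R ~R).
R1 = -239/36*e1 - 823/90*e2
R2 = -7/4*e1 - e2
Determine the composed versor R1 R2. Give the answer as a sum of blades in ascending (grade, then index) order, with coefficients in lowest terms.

Distribute over the terms of R1 (each basis-blade product reordered to ascending indices, repeated generators contracted through their squares):
(-239/36*e1) R2 = 1673/144 + 239/36*e12
(-823/90*e2) R2 = 823/90 - 5761/360*e12
Summing the partial products and collecting blades:
Answer: 1661/80 - 3371/360*e12


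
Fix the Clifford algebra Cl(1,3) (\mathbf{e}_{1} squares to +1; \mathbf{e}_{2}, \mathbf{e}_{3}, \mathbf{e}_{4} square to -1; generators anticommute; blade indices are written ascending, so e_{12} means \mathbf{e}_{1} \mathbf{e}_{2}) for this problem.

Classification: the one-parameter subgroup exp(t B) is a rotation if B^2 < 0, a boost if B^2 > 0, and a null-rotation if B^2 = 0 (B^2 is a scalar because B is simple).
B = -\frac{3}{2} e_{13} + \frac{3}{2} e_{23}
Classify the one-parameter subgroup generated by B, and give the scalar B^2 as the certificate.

B^2 term by term: the squares give (-\frac{3}{2})^2*(e_{13})^2 + (\frac{3}{2})^2*(e_{23})^2 = \frac{9}{4}*(+1) + \frac{9}{4}*(-1) = 0 (each basis 2-blade squares to minus the product of its generators' squares); cross terms between blades sharing an index anticommute and cancel. So B^2 = 0.
Answer: null-rotation, certificate B^2 = 0. Note: conjugating B changes its blade decomposition but never the scalar B^2 = 0, whose sign settles the classification.


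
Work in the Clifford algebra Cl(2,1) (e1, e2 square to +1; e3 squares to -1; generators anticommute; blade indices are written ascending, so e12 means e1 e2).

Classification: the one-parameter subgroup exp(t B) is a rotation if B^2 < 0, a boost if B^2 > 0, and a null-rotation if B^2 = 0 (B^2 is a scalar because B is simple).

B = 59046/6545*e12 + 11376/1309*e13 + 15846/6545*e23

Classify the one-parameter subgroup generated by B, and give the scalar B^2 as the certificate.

B^2 term by term: the squares give (59046/6545)^2*(e12)^2 + (11376/1309)^2*(e13)^2 + (15846/6545)^2*(e23)^2 = 3486430116/42837025*(-1) + 129413376/1713481*(+1) + 251095716/42837025*(+1) = 0 (each basis 2-blade squares to minus the product of its generators' squares); cross terms between blades sharing an index anticommute and cancel. So B^2 = 0.
Answer: null-rotation, certificate B^2 = 0. Note: conjugating B changes its blade decomposition but never the scalar B^2 = 0, whose sign settles the classification.


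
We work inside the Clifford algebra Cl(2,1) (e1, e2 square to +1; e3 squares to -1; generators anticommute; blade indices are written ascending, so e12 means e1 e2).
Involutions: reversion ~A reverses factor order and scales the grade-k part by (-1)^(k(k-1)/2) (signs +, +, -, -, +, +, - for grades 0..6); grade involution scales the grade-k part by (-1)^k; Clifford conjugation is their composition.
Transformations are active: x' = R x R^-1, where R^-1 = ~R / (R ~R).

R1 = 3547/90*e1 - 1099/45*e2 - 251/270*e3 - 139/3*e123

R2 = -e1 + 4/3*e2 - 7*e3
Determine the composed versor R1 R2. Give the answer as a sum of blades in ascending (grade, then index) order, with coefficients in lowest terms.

Distribute over the terms of R2 (each basis-blade product reordered to ascending indices, repeated generators contracted through their squares):
R1 (-e1) = -3547/90 - 1099/45*e12 - 251/270*e13 + 139/3*e23
R1 (4/3*e2) = -4396/135 + 7094/135*e12 + 556/9*e13 + 502/405*e23
R1 (-7*e3) = -1757/270 - 973/3*e12 - 24829/90*e13 + 7693/45*e23
Summing the partial products and collecting blades:
Answer: -2119/27 - 39988/135*e12 - 29029/135*e13 + 88504/405*e23


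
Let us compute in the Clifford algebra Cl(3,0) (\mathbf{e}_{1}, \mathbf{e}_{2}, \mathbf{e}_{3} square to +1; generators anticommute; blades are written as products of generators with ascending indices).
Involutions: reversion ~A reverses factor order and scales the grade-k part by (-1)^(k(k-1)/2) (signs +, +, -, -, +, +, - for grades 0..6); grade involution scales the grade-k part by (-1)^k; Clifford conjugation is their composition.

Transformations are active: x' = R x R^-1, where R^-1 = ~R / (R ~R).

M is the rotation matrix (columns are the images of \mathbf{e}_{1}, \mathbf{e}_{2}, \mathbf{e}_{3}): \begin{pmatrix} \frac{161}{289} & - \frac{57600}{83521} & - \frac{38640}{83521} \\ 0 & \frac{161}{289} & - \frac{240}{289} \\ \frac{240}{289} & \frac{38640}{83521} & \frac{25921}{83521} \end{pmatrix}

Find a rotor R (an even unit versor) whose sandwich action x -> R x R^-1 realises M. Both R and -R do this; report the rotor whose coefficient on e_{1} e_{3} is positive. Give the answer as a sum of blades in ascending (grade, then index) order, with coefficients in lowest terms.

Method: write R = a + b12*e_{1} e_{2} + b13*e_{1} e_{3} + b23*e_{2} e_{3} with a^2 + b12^2 + b13^2 + b23^2 = 1 (so R^-1 = ~R). Expanding the columns R e_j ~R gives tr M = 4a^2 - 1 and, from the antisymmetric part, M21 - M12 = -4a*b12, M13 - M31 = 4a*b13, M32 - M23 = -4a*b23.
Here tr M = \frac{118979}{83521}, so a^2 = (1 + tr M)/4 = \frac{50625}{83521} and a = ±\frac{225}{289}. Taking a = \frac{225}{289}: M21 - M12 = \frac{57600}{83521}, M13 - M31 = -\frac{108000}{83521}, M32 - M23 = \frac{108000}{83521}, giving b12 = -\frac{64}{289}, b13 = -\frac{120}{289}, b23 = -\frac{120}{289}, i.e. R = \frac{225}{289} - \frac{64}{289} e_{1} e_{2} - \frac{120}{289} e_{1} e_{3} - \frac{120}{289} e_{2} e_{3}.
Its e_{1} e_{3} coefficient is negative, so report the other preimage -R.
Answer: -\frac{225}{289} + \frac{64}{289} e_{1} e_{2} + \frac{120}{289} e_{1} e_{3} + \frac{120}{289} e_{2} e_{3}. Note: both R and -R realise this M (trace \frac{118979}{83521}); the covering map identifies them, and the e_{1} e_{3}-coefficient sign is the tie-breaker.


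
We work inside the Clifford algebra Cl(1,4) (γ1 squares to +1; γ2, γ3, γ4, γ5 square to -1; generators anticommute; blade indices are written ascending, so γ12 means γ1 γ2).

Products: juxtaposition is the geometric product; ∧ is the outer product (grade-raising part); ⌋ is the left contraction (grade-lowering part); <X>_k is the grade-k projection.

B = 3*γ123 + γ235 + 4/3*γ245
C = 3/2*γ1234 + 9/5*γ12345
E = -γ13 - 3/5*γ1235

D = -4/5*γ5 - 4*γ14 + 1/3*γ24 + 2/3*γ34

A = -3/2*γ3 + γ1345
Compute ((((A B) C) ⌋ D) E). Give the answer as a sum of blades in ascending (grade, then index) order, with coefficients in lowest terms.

step 1: 9/2*γ12 - 3/2*γ25 + 4/3*γ123 - γ124 - 3*γ245 + 2*γ2345
step 2: 18/5*γ1 - 3/2*γ3 - 2*γ4 + 27/5*γ13 - 3*γ15 + 27/4*γ34 - 9/5*γ35 - 12/5*γ45 + 27/10*γ134 - 9/2*γ135 + 81/10*γ345 - 9/4*γ1345
step 3: -9/2 + 8*γ1 - 2/3*γ2 - 4/3*γ3 - 67/5*γ4
step 4: 4/3*γ1 - 8*γ3 + 9/2*γ13 - 2/3*γ123 - 4/5*γ125 + 67/5*γ134 + 2/5*γ135 - 24/5*γ235 + 27/10*γ1235 - 201/25*γ12345
Answer: 4/3*γ1 - 8*γ3 + 9/2*γ13 - 2/3*γ123 - 4/5*γ125 + 67/5*γ134 + 2/5*γ135 - 24/5*γ235 + 27/10*γ1235 - 201/25*γ12345


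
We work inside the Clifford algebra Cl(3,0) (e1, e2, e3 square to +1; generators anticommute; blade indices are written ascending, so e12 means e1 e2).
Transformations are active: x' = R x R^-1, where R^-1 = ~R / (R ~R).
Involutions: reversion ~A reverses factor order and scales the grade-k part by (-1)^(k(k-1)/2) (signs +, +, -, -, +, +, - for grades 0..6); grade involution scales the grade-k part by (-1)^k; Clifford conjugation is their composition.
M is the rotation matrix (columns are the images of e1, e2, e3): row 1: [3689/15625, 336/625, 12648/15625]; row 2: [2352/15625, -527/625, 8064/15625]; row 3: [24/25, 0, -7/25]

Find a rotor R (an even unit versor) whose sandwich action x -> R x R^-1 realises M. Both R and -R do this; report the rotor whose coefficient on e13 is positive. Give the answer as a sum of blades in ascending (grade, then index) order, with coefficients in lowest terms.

Method: write R = a + b12*e12 + b13*e13 + b23*e23 with a^2 + b12^2 + b13^2 + b23^2 = 1 (so R^-1 = ~R). Expanding the columns R e_j ~R gives tr M = 4a^2 - 1 and, from the antisymmetric part, M21 - M12 = -4a*b12, M13 - M31 = 4a*b13, M32 - M23 = -4a*b23.
Here tr M = -13861/15625, so a^2 = (1 + tr M)/4 = 441/15625 and a = ±21/125. Taking a = 21/125: M21 - M12 = -6048/15625, M13 - M31 = -2352/15625, M32 - M23 = -8064/15625, giving b12 = 72/125, b13 = -28/125, b23 = 96/125, i.e. R = 21/125 + 72/125*e12 - 28/125*e13 + 96/125*e23.
Its e13 coefficient is negative, so report the other preimage -R.
Answer: -21/125 - 72/125*e12 + 28/125*e13 - 96/125*e23. Recall the cover is two-to-one: with M of trace -13861/15625, both preimages act alike, and the stated e13 sign chooses the sheet.


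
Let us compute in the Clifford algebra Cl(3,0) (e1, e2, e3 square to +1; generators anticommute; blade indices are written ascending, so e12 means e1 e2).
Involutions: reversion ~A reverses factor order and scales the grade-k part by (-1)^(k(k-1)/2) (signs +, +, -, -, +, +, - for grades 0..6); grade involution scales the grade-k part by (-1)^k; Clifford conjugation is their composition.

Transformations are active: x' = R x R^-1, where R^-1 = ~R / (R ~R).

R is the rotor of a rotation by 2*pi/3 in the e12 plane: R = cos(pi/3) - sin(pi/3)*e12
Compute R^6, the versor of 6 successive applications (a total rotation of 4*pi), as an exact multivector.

The rotor phase is half the rotation angle and phases add under composition, so 6 steps in the e12 plane accumulate phase 6*(pi/3) = 2*pi: R^6 = cos(2*pi) - sin(2*pi)*e12.
cos(2*pi) = 1 and sin(2*pi) = 0, so R^6 = 1. The total rotation 4*pi is 2 full turns, so every vector returns to itself, yet the rotor is +1, back on the identity sheet (an even number of 2*pi turns).
Answer: 1


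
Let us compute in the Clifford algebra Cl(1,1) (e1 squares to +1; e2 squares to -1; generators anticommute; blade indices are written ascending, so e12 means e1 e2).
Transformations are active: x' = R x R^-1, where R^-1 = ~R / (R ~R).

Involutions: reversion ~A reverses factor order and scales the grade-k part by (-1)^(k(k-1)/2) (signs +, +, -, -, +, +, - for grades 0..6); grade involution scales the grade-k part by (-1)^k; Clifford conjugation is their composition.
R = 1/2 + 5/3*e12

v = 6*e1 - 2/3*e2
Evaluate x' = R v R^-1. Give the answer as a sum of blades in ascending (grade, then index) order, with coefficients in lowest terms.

~R = 1/2 - 5/3*e12, and R ~R = -91/36, so R^-1 = ~R / (-91/36).
R v = 37/9*e1 - 31/3*e2
Answer: -694/91*e1 + 1298/273*e2


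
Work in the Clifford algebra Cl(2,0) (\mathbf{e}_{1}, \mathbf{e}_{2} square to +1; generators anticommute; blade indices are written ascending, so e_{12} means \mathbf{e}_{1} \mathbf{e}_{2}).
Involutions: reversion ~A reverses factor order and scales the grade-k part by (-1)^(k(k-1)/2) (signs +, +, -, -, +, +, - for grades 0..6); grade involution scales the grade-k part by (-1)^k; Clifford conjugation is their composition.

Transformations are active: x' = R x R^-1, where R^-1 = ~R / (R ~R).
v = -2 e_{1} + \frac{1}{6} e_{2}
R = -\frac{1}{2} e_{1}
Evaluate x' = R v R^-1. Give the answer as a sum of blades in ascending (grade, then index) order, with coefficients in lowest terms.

~R = -\frac{1}{2} e_{1}, and R ~R = \frac{1}{4}, so R^-1 = ~R / (\frac{1}{4}).
R v = 1 - \frac{1}{12} e_{12}
Answer: -2 e_{1} - \frac{1}{6} e_{2}


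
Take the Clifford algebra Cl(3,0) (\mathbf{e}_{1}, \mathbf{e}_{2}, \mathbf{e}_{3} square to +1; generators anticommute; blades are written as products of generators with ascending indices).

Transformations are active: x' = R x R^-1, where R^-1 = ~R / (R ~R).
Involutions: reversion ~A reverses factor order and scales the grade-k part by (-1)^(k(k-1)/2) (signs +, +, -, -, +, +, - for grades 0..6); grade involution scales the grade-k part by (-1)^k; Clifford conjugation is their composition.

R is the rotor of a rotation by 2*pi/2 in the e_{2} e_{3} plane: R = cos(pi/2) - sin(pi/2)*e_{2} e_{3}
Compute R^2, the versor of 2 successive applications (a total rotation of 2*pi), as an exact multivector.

Because a rotor carries half the rotation angle, composing 2 copies of this e_{2} e_{3}-plane rotor multiplies the phase: 2*(pi/2) = \pi, hence R^2 = cos(\pi) - sin(\pi)*e_{2} e_{3}.
cos(\pi) = -1 and sin(\pi) = 0, so R^2 = -1. The total rotation 2*pi is 1 full turn, so every vector returns to itself, yet the rotor is -1, on the OTHER sheet of the double cover (an odd number of 2*pi turns).
Answer: -1


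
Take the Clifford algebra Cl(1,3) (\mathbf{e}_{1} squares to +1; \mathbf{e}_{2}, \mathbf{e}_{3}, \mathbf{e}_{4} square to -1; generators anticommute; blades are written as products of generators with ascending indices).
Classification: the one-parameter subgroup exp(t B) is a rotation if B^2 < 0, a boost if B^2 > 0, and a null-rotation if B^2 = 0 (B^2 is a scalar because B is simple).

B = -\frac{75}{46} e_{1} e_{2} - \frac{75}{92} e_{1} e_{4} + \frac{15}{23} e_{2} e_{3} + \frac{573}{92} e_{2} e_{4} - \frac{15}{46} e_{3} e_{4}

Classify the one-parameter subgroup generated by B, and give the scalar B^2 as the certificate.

B^2 term by term: the squares give (-\frac{75}{46})^2*(e_{1} e_{2})^2 + (-\frac{75}{92})^2*(e_{1} e_{4})^2 + (\frac{15}{23})^2*(e_{2} e_{3})^2 + (\frac{573}{92})^2*(e_{2} e_{4})^2 + (-\frac{15}{46})^2*(e_{3} e_{4})^2 = \frac{5625}{2116}*(+1) + \frac{5625}{8464}*(+1) + \frac{225}{529}*(-1) + \frac{328329}{8464}*(-1) + \frac{225}{2116}*(-1) = -36 (each basis 2-blade squares to minus the product of its generators' squares); cross terms between blades sharing an index anticommute and cancel; the commuting (index-disjoint) pairs give grade-4 terms 2*c*c'*(blade product), which cancel blade by blade — e_{1} e_{2} e_{3} e_{4}: \frac{1125}{1058} - \frac{1125}{1058} = 0 — confirming B is simple. So B^2 = -36.
Answer: rotation, certificate B^2 = -36. Note: conjugating B changes its blade decomposition but never the scalar B^2 = -36, whose sign settles the classification.


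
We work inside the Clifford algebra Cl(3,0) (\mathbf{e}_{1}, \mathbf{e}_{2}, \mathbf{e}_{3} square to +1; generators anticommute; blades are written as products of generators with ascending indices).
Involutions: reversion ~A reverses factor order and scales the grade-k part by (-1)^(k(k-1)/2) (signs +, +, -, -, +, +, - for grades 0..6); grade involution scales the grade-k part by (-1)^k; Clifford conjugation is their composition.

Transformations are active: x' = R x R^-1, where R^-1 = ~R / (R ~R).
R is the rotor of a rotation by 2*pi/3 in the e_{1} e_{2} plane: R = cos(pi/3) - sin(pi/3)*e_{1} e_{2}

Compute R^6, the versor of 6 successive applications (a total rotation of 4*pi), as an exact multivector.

Half-angle bookkeeping: 6 applications in e_{1} e_{2} add up to rotor phase 6*pi/3 = 2 \pi, so R^6 = cos(2 \pi) - sin(2 \pi)*e_{1} e_{2}.
cos(2 \pi) = 1 and sin(2 \pi) = 0, so R^6 = 1. The total rotation 4*pi is 2 full turns, so every vector returns to itself, yet the rotor is +1, back on the identity sheet (an even number of 2*pi turns).
Answer: 1


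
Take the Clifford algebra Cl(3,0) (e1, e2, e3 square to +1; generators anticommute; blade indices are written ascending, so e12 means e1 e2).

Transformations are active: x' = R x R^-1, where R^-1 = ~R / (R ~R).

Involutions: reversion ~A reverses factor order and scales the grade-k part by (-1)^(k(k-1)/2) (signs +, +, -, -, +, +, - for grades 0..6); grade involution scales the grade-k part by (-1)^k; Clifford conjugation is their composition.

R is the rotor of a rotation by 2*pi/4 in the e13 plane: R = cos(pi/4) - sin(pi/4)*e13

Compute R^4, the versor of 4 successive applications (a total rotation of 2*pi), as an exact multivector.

Because a rotor carries half the rotation angle, composing 4 copies of this e13-plane rotor multiplies the phase: 4*(pi/4) = pi, hence R^4 = cos(pi) - sin(pi)*e13.
cos(pi) = -1 and sin(pi) = 0, so R^4 = -1. The total rotation 2*pi is 1 full turn, so every vector returns to itself, yet the rotor is -1, on the OTHER sheet of the double cover (an odd number of 2*pi turns).
Answer: -1


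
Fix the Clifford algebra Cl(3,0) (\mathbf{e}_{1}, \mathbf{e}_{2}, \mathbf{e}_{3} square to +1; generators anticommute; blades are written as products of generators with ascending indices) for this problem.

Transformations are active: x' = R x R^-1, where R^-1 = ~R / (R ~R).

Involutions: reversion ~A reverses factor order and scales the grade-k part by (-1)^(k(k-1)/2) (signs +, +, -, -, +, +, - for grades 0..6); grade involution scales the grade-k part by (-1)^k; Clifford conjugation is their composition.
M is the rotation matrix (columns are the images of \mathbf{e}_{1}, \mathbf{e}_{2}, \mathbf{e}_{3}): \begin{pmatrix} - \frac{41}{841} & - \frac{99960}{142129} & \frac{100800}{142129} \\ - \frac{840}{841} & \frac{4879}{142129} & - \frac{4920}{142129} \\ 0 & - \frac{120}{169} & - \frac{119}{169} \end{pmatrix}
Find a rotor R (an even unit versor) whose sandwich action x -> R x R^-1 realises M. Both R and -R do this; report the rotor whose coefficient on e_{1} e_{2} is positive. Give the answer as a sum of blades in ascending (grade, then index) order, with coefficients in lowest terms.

Method: write R = a + b12*e_{1} e_{2} + b13*e_{1} e_{3} + b23*e_{2} e_{3} with a^2 + b12^2 + b13^2 + b23^2 = 1 (so R^-1 = ~R). Expanding the columns R e_j ~R gives tr M = 4a^2 - 1 and, from the antisymmetric part, M21 - M12 = -4a*b12, M13 - M31 = 4a*b13, M32 - M23 = -4a*b23.
Here tr M = -\frac{102129}{142129}, so a^2 = (1 + tr M)/4 = \frac{10000}{142129} and a = ±\frac{100}{377}. Taking a = \frac{100}{377}: M21 - M12 = -\frac{42000}{142129}, M13 - M31 = \frac{100800}{142129}, M32 - M23 = -\frac{96000}{142129}, giving b12 = \frac{105}{377}, b13 = \frac{252}{377}, b23 = \frac{240}{377}, i.e. R = \frac{100}{377} + \frac{105}{377} e_{1} e_{2} + \frac{252}{377} e_{1} e_{3} + \frac{240}{377} e_{2} e_{3}.
Its e_{1} e_{2} coefficient is already positive.
Answer: \frac{100}{377} + \frac{105}{377} e_{1} e_{2} + \frac{252}{377} e_{1} e_{3} + \frac{240}{377} e_{2} e_{3}. Uniqueness: Spin(3) -> SO(3) maps R and -R to the same rotation of trace -\frac{102129}{142129}; fixing the sign of the e_{1} e_{2} coefficient removes the ambiguity.


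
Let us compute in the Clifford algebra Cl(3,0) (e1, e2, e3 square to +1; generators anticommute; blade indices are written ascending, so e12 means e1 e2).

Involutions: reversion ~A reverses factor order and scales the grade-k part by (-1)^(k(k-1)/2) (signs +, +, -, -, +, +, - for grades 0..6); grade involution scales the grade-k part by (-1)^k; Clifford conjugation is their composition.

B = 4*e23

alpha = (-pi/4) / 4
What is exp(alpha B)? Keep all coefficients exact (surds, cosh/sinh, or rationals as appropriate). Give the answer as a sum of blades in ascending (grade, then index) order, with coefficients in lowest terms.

B^2 = (4)^2*(e23)^2 = 16*(-1) = -16 (a basis 2-blade squares to minus the product of its generators' squares).
B^2 = -16 — circular case — the even/odd split gives cos and sin: l = 4, alpha*l = -pi/4, so exp(alpha B) = cos(-pi/4) + (sin(-pi/4)/4)*B = sqrt(2)/2 + (-sqrt(2)/8)*B.
Answer: sqrt(2)/2 - sqrt(2)/2*e23


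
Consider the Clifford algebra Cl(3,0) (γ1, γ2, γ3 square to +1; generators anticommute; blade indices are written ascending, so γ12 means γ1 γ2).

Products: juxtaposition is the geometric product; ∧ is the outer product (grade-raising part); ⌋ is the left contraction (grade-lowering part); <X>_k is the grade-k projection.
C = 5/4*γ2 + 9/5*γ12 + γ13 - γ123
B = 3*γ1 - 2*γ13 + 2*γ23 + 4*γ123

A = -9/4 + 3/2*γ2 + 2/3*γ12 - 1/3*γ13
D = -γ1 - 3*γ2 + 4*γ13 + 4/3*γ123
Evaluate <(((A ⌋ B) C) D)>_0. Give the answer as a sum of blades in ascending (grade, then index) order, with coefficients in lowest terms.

step 1: -2/3 - 27/4*γ1 - 4/3*γ2 + 1/3*γ3 - 3/2*γ13 - 9/2*γ23 - 9*γ123
step 2: -55/6 - 73/30*γ1 - 1229/60*γ2 + 603/40*γ3 - 3473/240*γ12 + 347/20*γ13 + 109/30*γ23 + 179/40*γ123
step 3: -689/60 - 9047/720*γ1 + 865/16*γ2 + 3403/90*γ3 + 429/20*γ12 + 1723/90*γ13 + 1717/18*γ23 + 21263/180*γ123
step 4: -689/60
Answer: -689/60


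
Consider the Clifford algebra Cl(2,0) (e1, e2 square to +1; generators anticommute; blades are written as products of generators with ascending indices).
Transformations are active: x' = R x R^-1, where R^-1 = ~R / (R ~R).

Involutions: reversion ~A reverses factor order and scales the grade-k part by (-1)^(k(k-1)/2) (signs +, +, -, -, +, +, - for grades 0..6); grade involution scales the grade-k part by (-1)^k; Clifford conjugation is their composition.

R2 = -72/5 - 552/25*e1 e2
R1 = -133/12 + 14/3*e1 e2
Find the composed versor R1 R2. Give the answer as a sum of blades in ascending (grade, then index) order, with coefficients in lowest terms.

Distribute over the terms of R1 (each basis-blade product reordered to ascending indices, repeated generators contracted through their squares):
(-133/12) R2 = 798/5 + 6118/25*e1 e2
(14/3*e1 e2) R2 = 2576/25 - 336/5*e1 e2
Summing the partial products and collecting blades:
Answer: 6566/25 + 4438/25*e1 e2


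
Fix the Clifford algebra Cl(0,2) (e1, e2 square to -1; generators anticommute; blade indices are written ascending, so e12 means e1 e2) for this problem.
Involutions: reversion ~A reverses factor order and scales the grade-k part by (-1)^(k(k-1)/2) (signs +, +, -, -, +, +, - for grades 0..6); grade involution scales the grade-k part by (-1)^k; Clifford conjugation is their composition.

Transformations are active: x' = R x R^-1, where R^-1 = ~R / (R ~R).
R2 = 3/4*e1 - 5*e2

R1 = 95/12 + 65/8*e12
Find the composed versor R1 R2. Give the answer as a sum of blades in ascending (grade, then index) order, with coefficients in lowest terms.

Distribute over the terms of R1 (each basis-blade product reordered to ascending indices, repeated generators contracted through their squares):
(95/12) R2 = 95/16*e1 - 475/12*e2
(65/8*e12) R2 = 325/8*e1 + 195/32*e2
Summing the partial products and collecting blades:
Answer: 745/16*e1 - 3215/96*e2


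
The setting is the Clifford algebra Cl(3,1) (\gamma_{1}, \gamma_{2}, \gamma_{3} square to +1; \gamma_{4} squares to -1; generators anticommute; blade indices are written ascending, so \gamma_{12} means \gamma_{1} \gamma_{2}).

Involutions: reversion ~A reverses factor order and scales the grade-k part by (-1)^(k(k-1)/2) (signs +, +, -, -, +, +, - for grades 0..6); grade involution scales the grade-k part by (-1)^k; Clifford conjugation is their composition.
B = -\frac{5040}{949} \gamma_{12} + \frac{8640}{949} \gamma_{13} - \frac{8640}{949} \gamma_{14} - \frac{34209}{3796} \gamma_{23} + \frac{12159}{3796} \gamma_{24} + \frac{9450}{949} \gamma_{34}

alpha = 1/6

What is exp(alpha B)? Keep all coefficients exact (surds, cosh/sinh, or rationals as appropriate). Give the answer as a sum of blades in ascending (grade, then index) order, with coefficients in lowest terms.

B^2 term by term: the squares give (-\frac{5040}{949})^2*(\gamma_{12})^2 + (\frac{8640}{949})^2*(\gamma_{13})^2 + (-\frac{8640}{949})^2*(\gamma_{14})^2 + (-\frac{34209}{3796})^2*(\gamma_{23})^2 + (\frac{12159}{3796})^2*(\gamma_{24})^2 + (\frac{9450}{949})^2*(\gamma_{34})^2 = \frac{25401600}{900601}*(-1) + \frac{74649600}{900601}*(-1) + \frac{74649600}{900601}*(+1) + \frac{1170255681}{14409616}*(-1) + \frac{147841281}{14409616}*(+1) + \frac{89302500}{900601}*(+1) = 0 (each basis 2-blade squares to minus the product of its generators' squares); cross terms between blades sharing an index anticommute and cancel; the commuting (index-disjoint) pairs give grade-4 terms 2*c*c'*(blade product), which cancel blade by blade — \gamma_{1234}: -\frac{95256000}{900601} - \frac{52526880}{900601} + \frac{147782880}{900601} = 0 — confirming B is simple. So B^2 = 0.
B^2 = 0, and the exponential is exactly linear here: exp(alpha B) = 1 + alpha B (parabolic case).
Answer: 1 - \frac{840}{949} \gamma_{12} + \frac{1440}{949} \gamma_{13} - \frac{1440}{949} \gamma_{14} - \frac{11403}{7592} \gamma_{23} + \frac{4053}{7592} \gamma_{24} + \frac{1575}{949} \gamma_{34}


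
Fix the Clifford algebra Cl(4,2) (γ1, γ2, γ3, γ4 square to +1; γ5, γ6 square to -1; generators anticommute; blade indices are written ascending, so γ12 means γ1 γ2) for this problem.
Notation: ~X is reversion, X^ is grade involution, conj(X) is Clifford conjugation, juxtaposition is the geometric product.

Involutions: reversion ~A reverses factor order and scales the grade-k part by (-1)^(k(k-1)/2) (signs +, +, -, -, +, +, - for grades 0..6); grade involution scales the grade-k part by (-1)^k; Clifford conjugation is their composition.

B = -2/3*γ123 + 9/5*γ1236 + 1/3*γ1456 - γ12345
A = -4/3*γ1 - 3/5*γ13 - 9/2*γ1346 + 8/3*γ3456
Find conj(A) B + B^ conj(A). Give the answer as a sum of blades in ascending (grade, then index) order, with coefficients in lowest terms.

first term: -2/5*γ2 - 8/9*γ13 - 8/9*γ23 + 81/10*γ24 + 27/25*γ26 - 3/2*γ35 + 8/3*γ126 + 12/5*γ236 - 3/5*γ245 + 3*γ246 + 9/2*γ256 + 4/9*γ456 + 24/5*γ1245 - 4/3*γ2345 - 1/5*γ3456 + 16/9*γ12456
second term: 2/5*γ2 + 8/9*γ13 + 8/9*γ23 - 81/10*γ24 + 27/25*γ26 + 3/2*γ35 + 8/3*γ126 - 12/5*γ236 + 3/5*γ245 - 3*γ246 + 9/2*γ256 - 4/9*γ456 + 24/5*γ1245 + 4/3*γ2345 + 1/5*γ3456 + 16/9*γ12456
Answer: 54/25*γ26 + 16/3*γ126 + 9*γ256 + 48/5*γ1245 + 32/9*γ12456


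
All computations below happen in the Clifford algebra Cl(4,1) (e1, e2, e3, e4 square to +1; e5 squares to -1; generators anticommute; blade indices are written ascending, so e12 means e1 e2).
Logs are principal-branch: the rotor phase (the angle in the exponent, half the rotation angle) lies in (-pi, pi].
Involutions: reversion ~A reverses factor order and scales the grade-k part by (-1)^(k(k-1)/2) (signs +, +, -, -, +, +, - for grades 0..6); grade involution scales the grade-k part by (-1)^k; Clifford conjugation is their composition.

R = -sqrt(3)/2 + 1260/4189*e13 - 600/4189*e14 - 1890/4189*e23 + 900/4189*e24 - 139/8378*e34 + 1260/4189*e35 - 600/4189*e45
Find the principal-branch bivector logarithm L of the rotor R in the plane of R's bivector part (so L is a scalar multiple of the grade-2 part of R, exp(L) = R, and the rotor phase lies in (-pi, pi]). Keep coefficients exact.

The scalar part of R is -sqrt(3)/2, so the principal-branch rotor phase is pinned; divide the bivector part by its sine to get the unit plane — L is the phase times that plane.
Concretely: cos(phase) = -sqrt(3)/2 gives phase = ±5*pi/6, and since phase/sin(phase) is even the sign is immaterial: L = (phase/sin(phase)) * <R>_2 = (5*pi/3) * <R>_2.
Answer: 2100*pi/4189*e13 - 1000*pi/4189*e14 - 3150*pi/4189*e23 + 1500*pi/4189*e24 - 695*pi/25134*e34 + 2100*pi/4189*e35 - 1000*pi/4189*e45


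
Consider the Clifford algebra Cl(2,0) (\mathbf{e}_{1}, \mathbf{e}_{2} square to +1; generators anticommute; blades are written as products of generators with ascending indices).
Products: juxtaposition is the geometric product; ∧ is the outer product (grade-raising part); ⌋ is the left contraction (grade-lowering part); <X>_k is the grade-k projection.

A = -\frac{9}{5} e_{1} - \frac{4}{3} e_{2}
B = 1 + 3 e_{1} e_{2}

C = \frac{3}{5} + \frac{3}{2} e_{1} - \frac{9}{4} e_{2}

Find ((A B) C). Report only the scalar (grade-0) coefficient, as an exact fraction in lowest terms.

step 1: \frac{11}{5} e_{1} - \frac{101}{15} e_{2}
step 2: \frac{369}{20} + \frac{33}{25} e_{1} - \frac{101}{25} e_{2} + \frac{103}{20} e_{1} e_{2}
Answer: \frac{369}{20}


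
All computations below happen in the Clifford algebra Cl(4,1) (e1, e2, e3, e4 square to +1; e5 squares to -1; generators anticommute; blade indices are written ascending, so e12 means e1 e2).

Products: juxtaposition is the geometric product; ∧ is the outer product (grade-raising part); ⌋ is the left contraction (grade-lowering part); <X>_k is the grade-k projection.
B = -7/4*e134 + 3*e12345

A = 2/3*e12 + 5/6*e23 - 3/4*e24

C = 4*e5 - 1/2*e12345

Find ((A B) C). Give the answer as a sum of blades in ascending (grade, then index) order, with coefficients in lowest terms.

step 1: -21/16*e123 - 35/24*e124 - 9/4*e135 - 5/2*e145 + 7/6*e234 - 2*e345
step 2: e12 + 9*e13 + 10*e14 - 7/12*e15 + 5/4*e23 - 9/8*e24 + 8*e34 + 35/48*e35 - 21/32*e45 - 21/4*e1235 - 35/6*e1245 + 14/3*e2345
Answer: e12 + 9*e13 + 10*e14 - 7/12*e15 + 5/4*e23 - 9/8*e24 + 8*e34 + 35/48*e35 - 21/32*e45 - 21/4*e1235 - 35/6*e1245 + 14/3*e2345


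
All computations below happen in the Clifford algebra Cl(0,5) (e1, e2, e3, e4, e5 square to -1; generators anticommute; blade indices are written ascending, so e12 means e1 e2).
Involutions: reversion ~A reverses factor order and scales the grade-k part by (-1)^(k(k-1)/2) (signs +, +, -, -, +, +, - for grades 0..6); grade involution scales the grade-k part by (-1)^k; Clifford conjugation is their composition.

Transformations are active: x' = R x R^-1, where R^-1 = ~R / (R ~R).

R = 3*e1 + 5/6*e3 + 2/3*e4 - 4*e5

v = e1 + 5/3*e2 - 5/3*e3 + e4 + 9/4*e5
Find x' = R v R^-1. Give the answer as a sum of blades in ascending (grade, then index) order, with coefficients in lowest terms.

~R = 3*e1 + 5/6*e3 + 2/3*e4 - 4*e5, and R ~R = -941/36, so R^-1 = ~R / (-941/36).
R v = 121/18 + 5*e12 - 35/6*e13 + 7/3*e14 + 43/4*e15 - 25/18*e23 - 10/9*e24 + 20/3*e25 + 35/18*e34 - 115/24*e35 + 11/2*e45
Answer: -2393/941*e1 - 5/3*e2 + 1165/941*e3 - 3791/2823*e4 - 725/3764*e5


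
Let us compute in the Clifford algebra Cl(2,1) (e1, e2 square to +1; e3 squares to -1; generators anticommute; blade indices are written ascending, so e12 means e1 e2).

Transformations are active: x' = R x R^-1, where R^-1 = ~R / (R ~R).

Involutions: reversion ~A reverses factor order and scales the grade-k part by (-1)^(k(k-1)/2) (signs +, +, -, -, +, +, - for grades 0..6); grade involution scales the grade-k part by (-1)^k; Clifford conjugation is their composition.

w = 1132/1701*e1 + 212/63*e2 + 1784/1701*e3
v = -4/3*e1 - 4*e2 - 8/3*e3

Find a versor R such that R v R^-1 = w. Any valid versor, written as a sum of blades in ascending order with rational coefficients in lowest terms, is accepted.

Why this works: both vectors square to 32/3, so q(v) = q(w) and R = v + w = -1136/1701*e1 - 40/63*e2 - 2752/1701*e3 carries v to w — its own direction survives, the complement (v - w)/2 flips.
Answer: -1136/1701*e1 - 40/63*e2 - 2752/1701*e3


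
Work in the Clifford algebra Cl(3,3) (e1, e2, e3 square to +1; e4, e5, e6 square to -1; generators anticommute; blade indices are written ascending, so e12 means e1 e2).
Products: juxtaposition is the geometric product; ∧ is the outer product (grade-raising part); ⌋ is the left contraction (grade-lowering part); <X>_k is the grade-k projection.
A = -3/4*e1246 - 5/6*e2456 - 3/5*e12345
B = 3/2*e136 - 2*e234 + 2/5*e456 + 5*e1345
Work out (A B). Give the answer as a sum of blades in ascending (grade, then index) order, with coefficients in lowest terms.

step 1: 8/3*e2 - 6/5*e15 - 3/10*e125 + 3/2*e136 - 9/8*e234 - 5/3*e356 - 589/150*e1236 - 15/4*e2356 - 9/10*e2456 - 5/4*e12345
Answer: 8/3*e2 - 6/5*e15 - 3/10*e125 + 3/2*e136 - 9/8*e234 - 5/3*e356 - 589/150*e1236 - 15/4*e2356 - 9/10*e2456 - 5/4*e12345


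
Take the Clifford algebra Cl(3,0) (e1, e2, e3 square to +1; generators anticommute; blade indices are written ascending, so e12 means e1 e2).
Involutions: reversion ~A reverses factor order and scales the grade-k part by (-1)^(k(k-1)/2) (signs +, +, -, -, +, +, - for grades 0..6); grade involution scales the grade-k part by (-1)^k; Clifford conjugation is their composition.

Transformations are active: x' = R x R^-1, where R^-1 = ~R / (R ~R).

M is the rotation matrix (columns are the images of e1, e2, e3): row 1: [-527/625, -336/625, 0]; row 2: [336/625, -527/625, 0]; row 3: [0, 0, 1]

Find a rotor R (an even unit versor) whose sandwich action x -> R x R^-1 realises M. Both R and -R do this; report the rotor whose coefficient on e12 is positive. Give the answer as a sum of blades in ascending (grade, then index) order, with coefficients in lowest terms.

Method: write R = a + b12*e12 + b13*e13 + b23*e23 with a^2 + b12^2 + b13^2 + b23^2 = 1 (so R^-1 = ~R). Expanding the columns R e_j ~R gives tr M = 4a^2 - 1 and, from the antisymmetric part, M21 - M12 = -4a*b12, M13 - M31 = 4a*b13, M32 - M23 = -4a*b23.
Here tr M = -429/625, so a^2 = (1 + tr M)/4 = 49/625 and a = ±7/25. Taking a = 7/25: M21 - M12 = 672/625, M13 - M31 = 0, M32 - M23 = 0, giving b12 = -24/25, b13 = 0, b23 = 0, i.e. R = 7/25 - 24/25*e12.
Its e12 coefficient is negative, so report the other preimage -R.
Answer: -7/25 + 24/25*e12. Recall the cover is two-to-one: with M of trace -429/625, both preimages act alike, and the stated e12 sign chooses the sheet.


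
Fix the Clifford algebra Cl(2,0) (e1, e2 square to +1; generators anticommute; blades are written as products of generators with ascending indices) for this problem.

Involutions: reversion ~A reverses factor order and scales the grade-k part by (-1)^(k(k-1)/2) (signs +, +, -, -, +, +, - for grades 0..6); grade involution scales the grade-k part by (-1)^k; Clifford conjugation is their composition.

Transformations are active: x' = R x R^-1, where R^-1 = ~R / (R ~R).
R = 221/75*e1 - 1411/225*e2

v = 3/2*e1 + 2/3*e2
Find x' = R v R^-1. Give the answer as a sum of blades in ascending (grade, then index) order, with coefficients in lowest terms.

~R = 221/75*e1 - 1411/225*e2, and R ~R = 486098/10125, so R^-1 = ~R / (486098/10125).
R v = 323/1350 + 5117/450*e1 e2
Answer: -6184/4205*e1 - 18397/25230*e2


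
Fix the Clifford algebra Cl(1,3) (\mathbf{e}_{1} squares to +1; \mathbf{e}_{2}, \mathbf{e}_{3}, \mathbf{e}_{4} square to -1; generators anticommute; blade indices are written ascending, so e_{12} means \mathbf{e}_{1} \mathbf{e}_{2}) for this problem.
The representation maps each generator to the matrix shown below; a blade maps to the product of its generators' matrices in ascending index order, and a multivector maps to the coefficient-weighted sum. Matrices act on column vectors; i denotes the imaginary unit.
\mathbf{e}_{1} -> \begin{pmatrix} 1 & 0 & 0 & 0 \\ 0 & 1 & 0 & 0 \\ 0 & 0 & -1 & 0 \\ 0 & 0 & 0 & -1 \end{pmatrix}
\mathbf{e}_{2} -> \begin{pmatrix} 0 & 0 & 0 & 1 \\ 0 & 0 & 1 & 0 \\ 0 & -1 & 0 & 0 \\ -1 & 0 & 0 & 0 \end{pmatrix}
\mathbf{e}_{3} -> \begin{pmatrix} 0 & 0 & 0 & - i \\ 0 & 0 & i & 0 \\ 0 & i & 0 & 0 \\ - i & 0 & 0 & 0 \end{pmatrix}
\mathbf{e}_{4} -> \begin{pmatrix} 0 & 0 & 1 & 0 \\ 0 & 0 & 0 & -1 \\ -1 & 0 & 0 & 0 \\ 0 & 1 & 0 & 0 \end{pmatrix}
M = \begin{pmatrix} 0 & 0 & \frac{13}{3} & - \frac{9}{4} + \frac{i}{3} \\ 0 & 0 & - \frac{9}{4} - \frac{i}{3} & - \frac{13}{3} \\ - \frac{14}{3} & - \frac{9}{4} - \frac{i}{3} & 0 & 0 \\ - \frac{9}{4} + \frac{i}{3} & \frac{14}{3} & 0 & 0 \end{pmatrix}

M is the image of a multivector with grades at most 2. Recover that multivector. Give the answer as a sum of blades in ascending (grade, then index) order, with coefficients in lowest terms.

Method: the blade images are trace-orthogonal — tr(rho(e_A) rho(e_B)^-1) = 4 if A = B and 0 otherwise — and rho(e_A)^-1 = (e_A)^2 * rho(e_A) with (e_A)^2 = +1 or -1, so the coefficient of e_A in the preimage is (e_A)^2 * tr(M rho(e_A))/4.
Nonzero projections over blades of grade <= 2: e_{3}: (e_{3})^2 = -1, tr(M rho(e_{3})) = \frac{4}{3}, coefficient -\frac{1}{3}; e_{4}: (e_{4})^2 = -1, tr(M rho(e_{4})) = -18, coefficient \frac{9}{2}; e_{12}: (e_{12})^2 = +1, tr(M rho(e_{12})) = -9, coefficient -\frac{9}{4}; e_{14}: (e_{14})^2 = +1, tr(M rho(e_{14})) = - \frac{2}{3}, coefficient -\frac{1}{6}. Every other blade of grade <= 2 projects to 0.
Answer: -\frac{1}{3} e_{3} + \frac{9}{2} e_{4} - \frac{9}{4} e_{12} - \frac{1}{6} e_{14}


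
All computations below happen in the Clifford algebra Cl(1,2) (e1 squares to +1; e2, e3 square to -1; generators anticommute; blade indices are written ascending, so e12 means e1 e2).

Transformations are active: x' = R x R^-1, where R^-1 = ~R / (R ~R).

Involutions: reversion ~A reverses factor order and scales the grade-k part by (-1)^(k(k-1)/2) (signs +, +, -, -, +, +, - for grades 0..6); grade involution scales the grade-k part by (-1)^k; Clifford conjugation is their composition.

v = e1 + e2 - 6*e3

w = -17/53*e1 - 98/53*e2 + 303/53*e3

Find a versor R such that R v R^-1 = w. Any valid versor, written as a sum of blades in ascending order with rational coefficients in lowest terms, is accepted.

A norm check does it: q(v) = q(w) = -36, hence R = v + w = 36/53*e1 - 45/53*e2 - 15/53*e3 realises the map — parallel part kept, (v - w)/2 negated, v carried to w.
Answer: 36/53*e1 - 45/53*e2 - 15/53*e3
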